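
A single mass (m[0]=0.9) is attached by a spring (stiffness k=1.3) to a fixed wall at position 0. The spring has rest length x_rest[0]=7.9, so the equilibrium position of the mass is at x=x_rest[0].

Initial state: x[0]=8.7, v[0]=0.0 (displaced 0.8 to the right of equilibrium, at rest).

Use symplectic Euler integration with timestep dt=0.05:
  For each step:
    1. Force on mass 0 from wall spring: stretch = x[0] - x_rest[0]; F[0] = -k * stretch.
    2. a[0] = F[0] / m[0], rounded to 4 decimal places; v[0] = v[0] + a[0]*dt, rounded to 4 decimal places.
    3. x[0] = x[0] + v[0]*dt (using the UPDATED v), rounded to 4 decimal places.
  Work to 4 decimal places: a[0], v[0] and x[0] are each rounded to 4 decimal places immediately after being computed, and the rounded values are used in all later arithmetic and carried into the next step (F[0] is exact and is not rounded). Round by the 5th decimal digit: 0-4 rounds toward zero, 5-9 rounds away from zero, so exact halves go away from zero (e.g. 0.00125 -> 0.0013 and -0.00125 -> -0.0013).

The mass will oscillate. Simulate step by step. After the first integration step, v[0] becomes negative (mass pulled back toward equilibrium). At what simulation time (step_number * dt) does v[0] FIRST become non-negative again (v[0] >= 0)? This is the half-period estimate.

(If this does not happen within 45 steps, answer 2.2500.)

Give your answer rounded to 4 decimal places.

Step 0: x=[8.7000] v=[0.0000]
Step 1: x=[8.6971] v=[-0.0578]
Step 2: x=[8.6913] v=[-0.1154]
Step 3: x=[8.6827] v=[-0.1726]
Step 4: x=[8.6712] v=[-0.2291]
Step 5: x=[8.6570] v=[-0.2848]
Step 6: x=[8.6400] v=[-0.3395]
Step 7: x=[8.6204] v=[-0.3929]
Step 8: x=[8.5982] v=[-0.4449]
Step 9: x=[8.5734] v=[-0.4953]
Step 10: x=[8.5462] v=[-0.5439]
Step 11: x=[8.5167] v=[-0.5906]
Step 12: x=[8.4849] v=[-0.6351]
Step 13: x=[8.4510] v=[-0.6773]
Step 14: x=[8.4151] v=[-0.7171]
Step 15: x=[8.3774] v=[-0.7543]
Step 16: x=[8.3380] v=[-0.7888]
Step 17: x=[8.2970] v=[-0.8204]
Step 18: x=[8.2545] v=[-0.8491]
Step 19: x=[8.2108] v=[-0.8747]
Step 20: x=[8.1659] v=[-0.8971]
Step 21: x=[8.1201] v=[-0.9163]
Step 22: x=[8.0735] v=[-0.9322]
Step 23: x=[8.0263] v=[-0.9447]
Step 24: x=[7.9786] v=[-0.9538]
Step 25: x=[7.9306] v=[-0.9595]
Step 26: x=[7.8825] v=[-0.9617]
Step 27: x=[7.8345] v=[-0.9604]
Step 28: x=[7.7867] v=[-0.9557]
Step 29: x=[7.7393] v=[-0.9475]
Step 30: x=[7.6925] v=[-0.9359]
Step 31: x=[7.6465] v=[-0.9209]
Step 32: x=[7.6014] v=[-0.9026]
Step 33: x=[7.5574] v=[-0.8810]
Step 34: x=[7.5146] v=[-0.8563]
Step 35: x=[7.4732] v=[-0.8285]
Step 36: x=[7.4333] v=[-0.7977]
Step 37: x=[7.3951] v=[-0.7640]
Step 38: x=[7.3587] v=[-0.7275]
Step 39: x=[7.3243] v=[-0.6884]
Step 40: x=[7.2920] v=[-0.6468]
Step 41: x=[7.2619] v=[-0.6029]
Step 42: x=[7.2341] v=[-0.5568]
Step 43: x=[7.2087] v=[-0.5087]
Step 44: x=[7.1858] v=[-0.4588]
Step 45: x=[7.1654] v=[-0.4072]
v[0] did not become non-negative within 45 steps; using fallback time=2.2500

Answer: 2.2500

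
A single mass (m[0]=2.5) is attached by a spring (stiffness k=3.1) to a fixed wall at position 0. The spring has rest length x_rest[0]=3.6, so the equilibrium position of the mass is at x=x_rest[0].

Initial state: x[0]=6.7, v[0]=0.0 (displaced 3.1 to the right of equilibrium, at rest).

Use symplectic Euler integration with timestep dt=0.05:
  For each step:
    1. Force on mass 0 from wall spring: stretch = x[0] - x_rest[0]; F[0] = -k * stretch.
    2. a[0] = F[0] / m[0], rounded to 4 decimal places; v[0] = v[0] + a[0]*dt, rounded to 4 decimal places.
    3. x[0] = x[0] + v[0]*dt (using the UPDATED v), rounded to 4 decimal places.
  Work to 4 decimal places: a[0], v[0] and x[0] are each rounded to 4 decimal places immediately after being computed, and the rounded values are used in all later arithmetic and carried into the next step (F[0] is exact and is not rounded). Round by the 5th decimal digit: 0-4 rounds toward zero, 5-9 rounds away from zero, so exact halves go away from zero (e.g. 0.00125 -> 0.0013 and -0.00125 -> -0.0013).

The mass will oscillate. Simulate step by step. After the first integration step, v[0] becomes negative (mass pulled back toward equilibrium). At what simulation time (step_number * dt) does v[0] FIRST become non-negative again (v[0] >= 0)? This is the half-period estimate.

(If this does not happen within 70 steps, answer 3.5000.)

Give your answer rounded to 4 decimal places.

Answer: 2.8500

Derivation:
Step 0: x=[6.7000] v=[0.0000]
Step 1: x=[6.6904] v=[-0.1922]
Step 2: x=[6.6712] v=[-0.3838]
Step 3: x=[6.6425] v=[-0.5742]
Step 4: x=[6.6044] v=[-0.7628]
Step 5: x=[6.5569] v=[-0.9491]
Step 6: x=[6.5003] v=[-1.1324]
Step 7: x=[6.4347] v=[-1.3122]
Step 8: x=[6.3603] v=[-1.4880]
Step 9: x=[6.2773] v=[-1.6591]
Step 10: x=[6.1860] v=[-1.8251]
Step 11: x=[6.0867] v=[-1.9854]
Step 12: x=[5.9797] v=[-2.1396]
Step 13: x=[5.8653] v=[-2.2871]
Step 14: x=[5.7439] v=[-2.4276]
Step 15: x=[5.6159] v=[-2.5605]
Step 16: x=[5.4816] v=[-2.6855]
Step 17: x=[5.3415] v=[-2.8022]
Step 18: x=[5.1960] v=[-2.9102]
Step 19: x=[5.0455] v=[-3.0092]
Step 20: x=[4.8906] v=[-3.0988]
Step 21: x=[4.7317] v=[-3.1788]
Step 22: x=[4.5693] v=[-3.2490]
Step 23: x=[4.4038] v=[-3.3091]
Step 24: x=[4.2359] v=[-3.3589]
Step 25: x=[4.0660] v=[-3.3983]
Step 26: x=[3.8946] v=[-3.4272]
Step 27: x=[3.7223] v=[-3.4455]
Step 28: x=[3.5496] v=[-3.4531]
Step 29: x=[3.3771] v=[-3.4500]
Step 30: x=[3.2053] v=[-3.4362]
Step 31: x=[3.0347] v=[-3.4117]
Step 32: x=[2.8659] v=[-3.3767]
Step 33: x=[2.6993] v=[-3.3312]
Step 34: x=[2.5355] v=[-3.2754]
Step 35: x=[2.3750] v=[-3.2094]
Step 36: x=[2.2183] v=[-3.1335]
Step 37: x=[2.0659] v=[-3.0478]
Step 38: x=[1.9183] v=[-2.9527]
Step 39: x=[1.7759] v=[-2.8484]
Step 40: x=[1.6391] v=[-2.7353]
Step 41: x=[1.5084] v=[-2.6137]
Step 42: x=[1.3842] v=[-2.4840]
Step 43: x=[1.2669] v=[-2.3466]
Step 44: x=[1.1568] v=[-2.2020]
Step 45: x=[1.0543] v=[-2.0505]
Step 46: x=[0.9597] v=[-1.8927]
Step 47: x=[0.8733] v=[-1.7290]
Step 48: x=[0.7953] v=[-1.5599]
Step 49: x=[0.7260] v=[-1.3860]
Step 50: x=[0.6656] v=[-1.2078]
Step 51: x=[0.6143] v=[-1.0259]
Step 52: x=[0.5723] v=[-0.8408]
Step 53: x=[0.5396] v=[-0.6531]
Step 54: x=[0.5164] v=[-0.4634]
Step 55: x=[0.5028] v=[-0.2722]
Step 56: x=[0.4988] v=[-0.0802]
Step 57: x=[0.5044] v=[0.1121]
First v>=0 after going negative at step 57, time=2.8500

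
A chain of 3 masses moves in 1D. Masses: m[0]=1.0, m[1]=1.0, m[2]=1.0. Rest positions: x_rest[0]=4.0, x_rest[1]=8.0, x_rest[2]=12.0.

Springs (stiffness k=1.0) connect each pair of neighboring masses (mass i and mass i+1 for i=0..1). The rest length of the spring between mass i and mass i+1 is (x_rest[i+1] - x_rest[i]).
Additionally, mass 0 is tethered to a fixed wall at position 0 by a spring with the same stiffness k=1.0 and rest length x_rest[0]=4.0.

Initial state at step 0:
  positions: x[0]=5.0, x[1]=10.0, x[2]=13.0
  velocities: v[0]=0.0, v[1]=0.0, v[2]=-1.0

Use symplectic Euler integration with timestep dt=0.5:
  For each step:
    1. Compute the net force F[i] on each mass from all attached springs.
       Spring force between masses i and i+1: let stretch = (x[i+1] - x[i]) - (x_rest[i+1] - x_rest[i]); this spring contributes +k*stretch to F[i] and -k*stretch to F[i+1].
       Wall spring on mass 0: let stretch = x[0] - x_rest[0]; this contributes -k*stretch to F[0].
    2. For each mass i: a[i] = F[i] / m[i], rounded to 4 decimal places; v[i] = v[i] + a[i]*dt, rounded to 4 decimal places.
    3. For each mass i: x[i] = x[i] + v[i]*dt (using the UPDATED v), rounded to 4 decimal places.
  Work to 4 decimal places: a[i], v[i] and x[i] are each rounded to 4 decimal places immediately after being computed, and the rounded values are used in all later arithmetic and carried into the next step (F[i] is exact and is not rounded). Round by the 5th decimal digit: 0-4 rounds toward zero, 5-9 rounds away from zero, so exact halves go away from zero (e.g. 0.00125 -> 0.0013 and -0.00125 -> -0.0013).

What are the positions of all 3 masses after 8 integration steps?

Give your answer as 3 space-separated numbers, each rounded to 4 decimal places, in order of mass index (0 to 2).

Step 0: x=[5.0000 10.0000 13.0000] v=[0.0000 0.0000 -1.0000]
Step 1: x=[5.0000 9.5000 12.7500] v=[0.0000 -1.0000 -0.5000]
Step 2: x=[4.8750 8.6875 12.6875] v=[-0.2500 -1.6250 -0.1250]
Step 3: x=[4.4844 7.9219 12.6250] v=[-0.7813 -1.5313 -0.1250]
Step 4: x=[3.8320 7.4727 12.3867] v=[-1.3048 -0.8985 -0.4766]
Step 5: x=[3.1318 7.3418 11.9199] v=[-1.4005 -0.2619 -0.9336]
Step 6: x=[2.7011 7.3029 11.3086] v=[-0.8614 -0.0779 -1.2227]
Step 7: x=[2.7456 7.1149 10.6958] v=[0.0890 -0.3760 -1.2256]
Step 8: x=[3.1961 6.7298 10.1878] v=[0.9009 -0.7702 -1.0161]

Answer: 3.1961 6.7298 10.1878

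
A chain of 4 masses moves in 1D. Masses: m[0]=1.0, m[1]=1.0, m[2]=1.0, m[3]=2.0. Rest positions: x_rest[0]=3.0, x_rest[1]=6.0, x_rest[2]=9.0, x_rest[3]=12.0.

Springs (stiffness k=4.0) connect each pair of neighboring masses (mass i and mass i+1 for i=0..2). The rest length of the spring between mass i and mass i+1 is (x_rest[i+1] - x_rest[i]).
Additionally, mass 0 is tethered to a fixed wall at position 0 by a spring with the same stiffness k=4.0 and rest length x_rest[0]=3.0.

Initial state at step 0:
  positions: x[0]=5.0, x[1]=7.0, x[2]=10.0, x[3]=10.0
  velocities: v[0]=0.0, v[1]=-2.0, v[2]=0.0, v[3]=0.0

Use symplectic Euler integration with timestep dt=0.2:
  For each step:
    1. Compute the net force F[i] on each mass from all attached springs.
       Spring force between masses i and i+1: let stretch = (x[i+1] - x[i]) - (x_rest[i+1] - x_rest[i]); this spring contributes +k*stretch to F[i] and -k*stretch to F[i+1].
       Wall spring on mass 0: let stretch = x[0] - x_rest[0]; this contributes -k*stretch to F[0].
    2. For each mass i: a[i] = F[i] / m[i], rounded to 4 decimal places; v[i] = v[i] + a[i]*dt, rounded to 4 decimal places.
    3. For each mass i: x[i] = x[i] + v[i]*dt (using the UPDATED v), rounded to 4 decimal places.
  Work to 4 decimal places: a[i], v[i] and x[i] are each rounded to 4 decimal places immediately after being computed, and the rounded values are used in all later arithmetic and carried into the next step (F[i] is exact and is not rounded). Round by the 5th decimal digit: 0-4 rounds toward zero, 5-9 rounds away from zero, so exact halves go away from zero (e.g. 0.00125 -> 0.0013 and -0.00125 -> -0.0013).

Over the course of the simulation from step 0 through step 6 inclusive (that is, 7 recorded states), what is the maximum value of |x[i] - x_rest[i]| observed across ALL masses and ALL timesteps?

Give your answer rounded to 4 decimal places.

Answer: 2.3705

Derivation:
Step 0: x=[5.0000 7.0000 10.0000 10.0000] v=[0.0000 -2.0000 0.0000 0.0000]
Step 1: x=[4.5200 6.7600 9.5200 10.2400] v=[-2.4000 -1.2000 -2.4000 1.2000]
Step 2: x=[3.6752 6.6032 8.7136 10.6624] v=[-4.2240 -0.7840 -4.0320 2.1120]
Step 3: x=[2.7108 6.3156 7.8813 11.1689] v=[-4.8218 -1.4381 -4.1613 2.5325]
Step 4: x=[1.8895 5.7017 7.3245 11.6524] v=[-4.1066 -3.0694 -2.7838 2.4175]
Step 5: x=[1.3758 4.7375 7.2006 12.0297] v=[-2.5684 -4.8209 -0.6197 1.8863]
Step 6: x=[1.1799 3.6295 7.4552 12.2606] v=[-0.9797 -5.5398 1.2731 1.1547]
Max displacement = 2.3705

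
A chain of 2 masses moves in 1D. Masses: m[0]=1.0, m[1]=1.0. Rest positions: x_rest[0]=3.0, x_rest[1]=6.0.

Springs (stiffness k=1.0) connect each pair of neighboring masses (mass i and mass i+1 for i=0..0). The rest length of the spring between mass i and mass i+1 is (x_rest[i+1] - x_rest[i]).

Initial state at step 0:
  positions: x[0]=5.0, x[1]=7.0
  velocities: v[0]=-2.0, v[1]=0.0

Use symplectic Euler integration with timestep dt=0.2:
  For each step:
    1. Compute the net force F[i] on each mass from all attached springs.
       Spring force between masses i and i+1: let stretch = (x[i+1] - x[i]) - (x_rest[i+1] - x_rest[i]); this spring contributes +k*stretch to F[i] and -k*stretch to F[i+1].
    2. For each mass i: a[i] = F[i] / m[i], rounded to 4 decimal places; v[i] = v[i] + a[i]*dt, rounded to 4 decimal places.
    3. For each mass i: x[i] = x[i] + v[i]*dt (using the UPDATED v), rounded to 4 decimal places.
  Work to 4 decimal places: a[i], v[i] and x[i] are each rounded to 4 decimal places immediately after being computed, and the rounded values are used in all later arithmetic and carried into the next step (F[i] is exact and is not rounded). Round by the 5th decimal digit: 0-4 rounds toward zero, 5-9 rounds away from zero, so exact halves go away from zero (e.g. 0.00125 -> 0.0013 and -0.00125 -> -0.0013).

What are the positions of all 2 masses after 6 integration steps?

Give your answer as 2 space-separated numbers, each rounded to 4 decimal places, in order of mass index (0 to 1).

Step 0: x=[5.0000 7.0000] v=[-2.0000 0.0000]
Step 1: x=[4.5600 7.0400] v=[-2.2000 0.2000]
Step 2: x=[4.0992 7.1008] v=[-2.3040 0.3040]
Step 3: x=[3.6385 7.1615] v=[-2.3037 0.3037]
Step 4: x=[3.1987 7.2013] v=[-2.1991 0.1991]
Step 5: x=[2.7990 7.2010] v=[-1.9986 -0.0014]
Step 6: x=[2.4554 7.1446] v=[-1.7182 -0.2818]

Answer: 2.4554 7.1446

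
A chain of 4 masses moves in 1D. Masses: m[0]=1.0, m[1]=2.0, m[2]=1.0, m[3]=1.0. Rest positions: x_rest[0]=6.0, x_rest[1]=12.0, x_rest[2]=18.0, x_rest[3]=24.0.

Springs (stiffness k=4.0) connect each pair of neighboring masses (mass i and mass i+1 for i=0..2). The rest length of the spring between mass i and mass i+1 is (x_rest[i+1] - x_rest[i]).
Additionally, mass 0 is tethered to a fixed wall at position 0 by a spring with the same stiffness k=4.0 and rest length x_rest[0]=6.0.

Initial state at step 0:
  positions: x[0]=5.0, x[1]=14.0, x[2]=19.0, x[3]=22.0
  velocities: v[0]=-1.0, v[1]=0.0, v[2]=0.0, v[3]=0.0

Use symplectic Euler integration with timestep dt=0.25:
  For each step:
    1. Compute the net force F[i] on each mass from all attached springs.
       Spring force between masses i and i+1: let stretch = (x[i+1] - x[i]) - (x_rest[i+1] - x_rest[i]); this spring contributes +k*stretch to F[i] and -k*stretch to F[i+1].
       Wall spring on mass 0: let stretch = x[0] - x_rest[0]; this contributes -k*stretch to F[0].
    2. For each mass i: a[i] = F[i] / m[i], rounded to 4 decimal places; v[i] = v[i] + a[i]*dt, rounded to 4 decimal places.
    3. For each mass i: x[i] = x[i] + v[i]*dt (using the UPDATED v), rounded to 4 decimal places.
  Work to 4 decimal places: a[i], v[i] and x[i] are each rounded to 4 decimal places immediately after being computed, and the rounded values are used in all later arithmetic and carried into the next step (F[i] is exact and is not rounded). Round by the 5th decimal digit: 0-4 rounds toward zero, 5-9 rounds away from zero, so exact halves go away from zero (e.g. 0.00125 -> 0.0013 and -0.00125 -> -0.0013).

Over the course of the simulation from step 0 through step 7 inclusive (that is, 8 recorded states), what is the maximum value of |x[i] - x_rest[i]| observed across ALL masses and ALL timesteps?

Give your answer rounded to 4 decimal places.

Step 0: x=[5.0000 14.0000 19.0000 22.0000] v=[-1.0000 0.0000 0.0000 0.0000]
Step 1: x=[5.7500 13.5000 18.5000 22.7500] v=[3.0000 -2.0000 -2.0000 3.0000]
Step 2: x=[7.0000 12.6563 17.8125 23.9375] v=[5.0000 -3.3750 -2.7500 4.7500]
Step 3: x=[7.9141 11.7500 17.3672 25.0938] v=[3.6563 -3.6251 -1.7812 4.6250]
Step 4: x=[7.8086 11.0664 17.4493 25.8184] v=[-0.4219 -2.7345 0.3282 2.8984]
Step 5: x=[6.5654 10.7734 18.0279 25.9507] v=[-4.9727 -1.1720 2.3144 0.5293]
Step 6: x=[4.7329 10.8612 18.7736 25.6023] v=[-7.3301 0.3513 2.9827 -1.3935]
Step 7: x=[3.2492 11.1721 19.2484 25.0468] v=[-5.9347 1.2434 1.8990 -2.2222]
Max displacement = 2.7508

Answer: 2.7508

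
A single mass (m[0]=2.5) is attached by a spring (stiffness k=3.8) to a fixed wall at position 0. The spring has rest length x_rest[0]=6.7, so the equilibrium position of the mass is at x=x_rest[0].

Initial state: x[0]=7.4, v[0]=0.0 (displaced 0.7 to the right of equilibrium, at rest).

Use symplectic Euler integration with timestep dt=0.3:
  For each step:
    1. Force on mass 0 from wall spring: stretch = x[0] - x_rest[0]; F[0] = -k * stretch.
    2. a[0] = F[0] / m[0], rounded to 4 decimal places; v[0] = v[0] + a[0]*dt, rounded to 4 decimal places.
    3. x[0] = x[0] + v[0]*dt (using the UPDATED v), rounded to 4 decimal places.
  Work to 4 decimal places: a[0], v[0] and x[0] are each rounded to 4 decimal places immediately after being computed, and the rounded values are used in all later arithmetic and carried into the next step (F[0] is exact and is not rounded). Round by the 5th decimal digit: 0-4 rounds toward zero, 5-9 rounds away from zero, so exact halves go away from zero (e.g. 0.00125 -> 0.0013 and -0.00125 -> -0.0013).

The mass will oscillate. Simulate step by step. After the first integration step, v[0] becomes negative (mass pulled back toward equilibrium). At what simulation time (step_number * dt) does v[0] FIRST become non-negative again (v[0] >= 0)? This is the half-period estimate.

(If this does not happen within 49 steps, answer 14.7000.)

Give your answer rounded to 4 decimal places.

Step 0: x=[7.4000] v=[0.0000]
Step 1: x=[7.3042] v=[-0.3192]
Step 2: x=[7.1258] v=[-0.5947]
Step 3: x=[6.8891] v=[-0.7889]
Step 4: x=[6.6266] v=[-0.8751]
Step 5: x=[6.3741] v=[-0.8416]
Step 6: x=[6.1662] v=[-0.6930]
Step 7: x=[6.0313] v=[-0.4496]
Step 8: x=[5.9879] v=[-0.1447]
Step 9: x=[6.0419] v=[0.1800]
First v>=0 after going negative at step 9, time=2.7000

Answer: 2.7000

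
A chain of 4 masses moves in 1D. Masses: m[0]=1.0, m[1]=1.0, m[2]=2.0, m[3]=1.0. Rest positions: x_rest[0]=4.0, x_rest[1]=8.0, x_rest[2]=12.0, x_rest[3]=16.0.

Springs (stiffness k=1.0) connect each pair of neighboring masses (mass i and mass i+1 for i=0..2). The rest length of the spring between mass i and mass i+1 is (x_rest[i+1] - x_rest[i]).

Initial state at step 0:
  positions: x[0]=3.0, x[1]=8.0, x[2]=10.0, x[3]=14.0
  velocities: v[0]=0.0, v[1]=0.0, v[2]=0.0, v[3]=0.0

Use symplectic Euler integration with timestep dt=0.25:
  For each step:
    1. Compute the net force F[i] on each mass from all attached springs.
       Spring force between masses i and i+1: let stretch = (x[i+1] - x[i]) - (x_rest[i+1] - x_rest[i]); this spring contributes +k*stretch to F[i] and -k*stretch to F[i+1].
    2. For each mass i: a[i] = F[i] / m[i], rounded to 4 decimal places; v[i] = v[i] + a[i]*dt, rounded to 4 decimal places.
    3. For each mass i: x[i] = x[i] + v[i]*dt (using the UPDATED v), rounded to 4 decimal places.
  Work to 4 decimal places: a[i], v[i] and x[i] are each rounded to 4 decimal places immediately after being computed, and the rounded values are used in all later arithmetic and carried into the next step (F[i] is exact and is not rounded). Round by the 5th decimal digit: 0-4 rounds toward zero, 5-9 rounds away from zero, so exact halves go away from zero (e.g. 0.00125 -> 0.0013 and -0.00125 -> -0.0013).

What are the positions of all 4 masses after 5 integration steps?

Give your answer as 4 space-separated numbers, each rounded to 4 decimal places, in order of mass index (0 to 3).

Answer: 3.4680 6.1361 10.6410 14.1143

Derivation:
Step 0: x=[3.0000 8.0000 10.0000 14.0000] v=[0.0000 0.0000 0.0000 0.0000]
Step 1: x=[3.0625 7.8125 10.0625 14.0000] v=[0.2500 -0.7500 0.2500 0.0000]
Step 2: x=[3.1719 7.4688 10.1778 14.0039] v=[0.4375 -1.3750 0.4610 0.0156]
Step 3: x=[3.2998 7.0258 10.3280 14.0187] v=[0.5117 -1.7720 0.6007 0.0591]
Step 4: x=[3.4106 6.5563 10.4903 14.0528] v=[0.4432 -1.8780 0.6493 0.1364]
Step 5: x=[3.4680 6.1361 10.6410 14.1143] v=[0.2296 -1.6809 0.6029 0.2458]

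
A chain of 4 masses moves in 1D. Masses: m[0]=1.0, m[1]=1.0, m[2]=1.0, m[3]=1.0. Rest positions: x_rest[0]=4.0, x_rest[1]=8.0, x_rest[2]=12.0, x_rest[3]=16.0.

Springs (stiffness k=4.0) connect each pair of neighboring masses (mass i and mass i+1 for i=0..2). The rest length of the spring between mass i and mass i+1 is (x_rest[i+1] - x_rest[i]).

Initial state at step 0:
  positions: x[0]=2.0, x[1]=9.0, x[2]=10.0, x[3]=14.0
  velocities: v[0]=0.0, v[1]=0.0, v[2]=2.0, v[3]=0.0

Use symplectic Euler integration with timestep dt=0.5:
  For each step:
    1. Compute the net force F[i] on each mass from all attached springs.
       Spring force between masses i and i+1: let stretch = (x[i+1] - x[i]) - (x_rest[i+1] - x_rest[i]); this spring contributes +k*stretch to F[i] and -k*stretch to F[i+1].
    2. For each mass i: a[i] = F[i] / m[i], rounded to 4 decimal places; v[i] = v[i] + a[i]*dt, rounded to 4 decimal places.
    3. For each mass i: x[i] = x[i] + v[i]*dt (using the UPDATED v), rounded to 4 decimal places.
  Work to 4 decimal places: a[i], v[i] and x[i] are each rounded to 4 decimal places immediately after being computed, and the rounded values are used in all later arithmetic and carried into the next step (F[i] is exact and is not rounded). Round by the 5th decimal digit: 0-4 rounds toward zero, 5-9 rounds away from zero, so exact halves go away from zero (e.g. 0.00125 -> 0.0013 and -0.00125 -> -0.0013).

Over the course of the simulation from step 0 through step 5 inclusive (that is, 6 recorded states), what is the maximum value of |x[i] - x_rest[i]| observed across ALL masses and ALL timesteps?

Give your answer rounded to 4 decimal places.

Answer: 5.0000

Derivation:
Step 0: x=[2.0000 9.0000 10.0000 14.0000] v=[0.0000 0.0000 2.0000 0.0000]
Step 1: x=[5.0000 3.0000 14.0000 14.0000] v=[6.0000 -12.0000 8.0000 0.0000]
Step 2: x=[2.0000 10.0000 7.0000 18.0000] v=[-6.0000 14.0000 -14.0000 8.0000]
Step 3: x=[3.0000 6.0000 14.0000 15.0000] v=[2.0000 -8.0000 14.0000 -6.0000]
Step 4: x=[3.0000 7.0000 14.0000 15.0000] v=[0.0000 2.0000 0.0000 0.0000]
Step 5: x=[3.0000 11.0000 8.0000 18.0000] v=[0.0000 8.0000 -12.0000 6.0000]
Max displacement = 5.0000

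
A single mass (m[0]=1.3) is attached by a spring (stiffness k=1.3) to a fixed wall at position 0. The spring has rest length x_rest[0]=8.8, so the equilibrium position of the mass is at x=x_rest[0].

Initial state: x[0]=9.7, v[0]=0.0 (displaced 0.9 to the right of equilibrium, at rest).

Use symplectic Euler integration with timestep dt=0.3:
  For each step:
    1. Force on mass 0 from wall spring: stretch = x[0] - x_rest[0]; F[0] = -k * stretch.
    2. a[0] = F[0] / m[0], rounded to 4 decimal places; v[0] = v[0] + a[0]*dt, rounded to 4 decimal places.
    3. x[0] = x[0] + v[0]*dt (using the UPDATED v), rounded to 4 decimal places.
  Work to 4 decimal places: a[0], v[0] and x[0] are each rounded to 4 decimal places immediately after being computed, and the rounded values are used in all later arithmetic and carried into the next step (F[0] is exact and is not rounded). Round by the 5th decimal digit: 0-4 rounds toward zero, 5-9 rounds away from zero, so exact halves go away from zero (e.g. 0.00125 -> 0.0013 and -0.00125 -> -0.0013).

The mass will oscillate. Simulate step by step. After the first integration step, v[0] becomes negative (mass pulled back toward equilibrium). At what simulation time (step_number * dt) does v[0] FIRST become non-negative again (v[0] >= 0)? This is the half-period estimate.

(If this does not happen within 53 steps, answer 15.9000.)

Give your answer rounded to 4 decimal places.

Step 0: x=[9.7000] v=[0.0000]
Step 1: x=[9.6190] v=[-0.2700]
Step 2: x=[9.4643] v=[-0.5157]
Step 3: x=[9.2498] v=[-0.7150]
Step 4: x=[8.9948] v=[-0.8499]
Step 5: x=[8.7223] v=[-0.9083]
Step 6: x=[8.4568] v=[-0.8850]
Step 7: x=[8.2222] v=[-0.7820]
Step 8: x=[8.0396] v=[-0.6087]
Step 9: x=[7.9254] v=[-0.3806]
Step 10: x=[7.8899] v=[-0.1182]
Step 11: x=[7.9363] v=[0.1548]
First v>=0 after going negative at step 11, time=3.3000

Answer: 3.3000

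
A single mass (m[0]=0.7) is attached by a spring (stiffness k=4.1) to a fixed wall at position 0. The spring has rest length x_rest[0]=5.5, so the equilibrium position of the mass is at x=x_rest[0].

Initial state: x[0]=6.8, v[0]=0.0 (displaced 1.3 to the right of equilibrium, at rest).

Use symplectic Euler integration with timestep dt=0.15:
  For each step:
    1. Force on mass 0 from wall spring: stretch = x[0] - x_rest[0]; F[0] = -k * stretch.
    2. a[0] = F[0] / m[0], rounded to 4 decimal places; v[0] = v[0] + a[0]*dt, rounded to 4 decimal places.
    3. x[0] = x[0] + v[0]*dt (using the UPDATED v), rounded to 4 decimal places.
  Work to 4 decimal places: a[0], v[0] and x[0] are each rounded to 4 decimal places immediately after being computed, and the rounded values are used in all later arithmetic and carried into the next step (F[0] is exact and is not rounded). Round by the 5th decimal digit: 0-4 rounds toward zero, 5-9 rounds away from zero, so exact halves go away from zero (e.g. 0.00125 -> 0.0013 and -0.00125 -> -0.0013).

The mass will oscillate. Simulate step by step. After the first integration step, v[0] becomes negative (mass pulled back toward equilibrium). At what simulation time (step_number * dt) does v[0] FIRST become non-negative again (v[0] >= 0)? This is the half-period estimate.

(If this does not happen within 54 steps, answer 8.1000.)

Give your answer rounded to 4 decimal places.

Answer: 1.3500

Derivation:
Step 0: x=[6.8000] v=[0.0000]
Step 1: x=[6.6287] v=[-1.1421]
Step 2: x=[6.3086] v=[-2.1338]
Step 3: x=[5.8820] v=[-2.8442]
Step 4: x=[5.4050] v=[-3.1798]
Step 5: x=[4.9406] v=[-3.0963]
Step 6: x=[4.5499] v=[-2.6048]
Step 7: x=[4.2844] v=[-1.7701]
Step 8: x=[4.1791] v=[-0.7021]
Step 9: x=[4.2479] v=[0.4584]
First v>=0 after going negative at step 9, time=1.3500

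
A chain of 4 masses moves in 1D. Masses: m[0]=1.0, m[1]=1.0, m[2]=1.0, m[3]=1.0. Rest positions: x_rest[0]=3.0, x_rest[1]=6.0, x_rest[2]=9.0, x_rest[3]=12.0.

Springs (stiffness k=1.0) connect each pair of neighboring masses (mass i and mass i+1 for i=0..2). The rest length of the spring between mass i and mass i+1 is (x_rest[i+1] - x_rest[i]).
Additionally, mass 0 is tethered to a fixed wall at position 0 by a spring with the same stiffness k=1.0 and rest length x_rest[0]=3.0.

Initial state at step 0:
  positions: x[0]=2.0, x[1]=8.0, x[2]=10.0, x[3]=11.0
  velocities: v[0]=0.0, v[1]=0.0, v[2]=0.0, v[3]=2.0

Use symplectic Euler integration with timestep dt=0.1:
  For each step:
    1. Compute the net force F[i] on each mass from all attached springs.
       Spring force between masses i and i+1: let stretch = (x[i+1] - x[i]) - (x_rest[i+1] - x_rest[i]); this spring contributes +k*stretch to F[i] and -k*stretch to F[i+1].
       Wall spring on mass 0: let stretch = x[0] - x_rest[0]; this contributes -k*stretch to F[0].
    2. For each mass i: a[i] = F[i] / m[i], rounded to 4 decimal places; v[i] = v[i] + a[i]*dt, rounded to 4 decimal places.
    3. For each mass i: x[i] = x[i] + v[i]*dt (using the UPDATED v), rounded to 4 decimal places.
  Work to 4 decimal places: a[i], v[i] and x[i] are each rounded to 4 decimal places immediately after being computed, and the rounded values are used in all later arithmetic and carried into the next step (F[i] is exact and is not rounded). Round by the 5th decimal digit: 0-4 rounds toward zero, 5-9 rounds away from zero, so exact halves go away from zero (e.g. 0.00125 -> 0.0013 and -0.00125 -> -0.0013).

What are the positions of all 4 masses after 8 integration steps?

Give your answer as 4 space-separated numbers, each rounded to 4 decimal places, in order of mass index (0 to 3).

Step 0: x=[2.0000 8.0000 10.0000 11.0000] v=[0.0000 0.0000 0.0000 2.0000]
Step 1: x=[2.0400 7.9600 9.9900 11.2200] v=[0.4000 -0.4000 -0.1000 2.2000]
Step 2: x=[2.1188 7.8811 9.9720 11.4577] v=[0.7880 -0.7890 -0.1800 2.3770]
Step 3: x=[2.2340 7.7655 9.9480 11.7105] v=[1.1524 -1.1561 -0.2405 2.5284]
Step 4: x=[2.3822 7.6164 9.9198 11.9757] v=[1.4822 -1.4910 -0.2825 2.6522]
Step 5: x=[2.5589 7.4380 9.8891 12.2504] v=[1.7674 -1.7841 -0.3073 2.7466]
Step 6: x=[2.7588 7.2353 9.8575 12.5315] v=[1.9994 -2.0269 -0.3163 2.8105]
Step 7: x=[2.9759 7.0141 9.8264 12.8158] v=[2.1712 -2.2123 -0.3111 2.8431]
Step 8: x=[3.2036 6.7806 9.7971 13.1002] v=[2.2774 -2.3349 -0.2934 2.8442]

Answer: 3.2036 6.7806 9.7971 13.1002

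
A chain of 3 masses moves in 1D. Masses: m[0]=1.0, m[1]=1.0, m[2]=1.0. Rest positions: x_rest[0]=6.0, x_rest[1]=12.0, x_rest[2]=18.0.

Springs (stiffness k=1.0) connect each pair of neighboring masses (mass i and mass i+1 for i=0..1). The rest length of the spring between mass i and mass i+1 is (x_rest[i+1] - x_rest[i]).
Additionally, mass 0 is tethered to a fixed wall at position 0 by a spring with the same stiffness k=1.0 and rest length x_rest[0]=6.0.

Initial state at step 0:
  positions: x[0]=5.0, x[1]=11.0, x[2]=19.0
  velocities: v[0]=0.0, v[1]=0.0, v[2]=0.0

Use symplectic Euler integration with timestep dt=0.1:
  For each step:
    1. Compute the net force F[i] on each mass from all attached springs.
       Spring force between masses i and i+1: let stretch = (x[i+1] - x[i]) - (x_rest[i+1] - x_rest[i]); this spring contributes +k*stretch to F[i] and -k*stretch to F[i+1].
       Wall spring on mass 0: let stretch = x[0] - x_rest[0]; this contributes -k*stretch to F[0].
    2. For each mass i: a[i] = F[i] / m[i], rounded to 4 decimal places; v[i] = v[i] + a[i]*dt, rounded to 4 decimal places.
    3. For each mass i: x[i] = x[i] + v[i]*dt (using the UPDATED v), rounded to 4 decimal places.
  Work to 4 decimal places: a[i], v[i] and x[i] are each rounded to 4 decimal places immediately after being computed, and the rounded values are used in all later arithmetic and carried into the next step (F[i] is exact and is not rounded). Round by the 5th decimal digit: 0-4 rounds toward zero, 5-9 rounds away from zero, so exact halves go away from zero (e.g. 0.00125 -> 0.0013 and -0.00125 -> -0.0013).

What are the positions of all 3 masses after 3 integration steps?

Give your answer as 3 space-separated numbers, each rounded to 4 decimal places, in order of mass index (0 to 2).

Answer: 5.0600 11.1175 18.8820

Derivation:
Step 0: x=[5.0000 11.0000 19.0000] v=[0.0000 0.0000 0.0000]
Step 1: x=[5.0100 11.0200 18.9800] v=[0.1000 0.2000 -0.2000]
Step 2: x=[5.0300 11.0595 18.9404] v=[0.2000 0.3950 -0.3960]
Step 3: x=[5.0600 11.1175 18.8820] v=[0.3000 0.5801 -0.5841]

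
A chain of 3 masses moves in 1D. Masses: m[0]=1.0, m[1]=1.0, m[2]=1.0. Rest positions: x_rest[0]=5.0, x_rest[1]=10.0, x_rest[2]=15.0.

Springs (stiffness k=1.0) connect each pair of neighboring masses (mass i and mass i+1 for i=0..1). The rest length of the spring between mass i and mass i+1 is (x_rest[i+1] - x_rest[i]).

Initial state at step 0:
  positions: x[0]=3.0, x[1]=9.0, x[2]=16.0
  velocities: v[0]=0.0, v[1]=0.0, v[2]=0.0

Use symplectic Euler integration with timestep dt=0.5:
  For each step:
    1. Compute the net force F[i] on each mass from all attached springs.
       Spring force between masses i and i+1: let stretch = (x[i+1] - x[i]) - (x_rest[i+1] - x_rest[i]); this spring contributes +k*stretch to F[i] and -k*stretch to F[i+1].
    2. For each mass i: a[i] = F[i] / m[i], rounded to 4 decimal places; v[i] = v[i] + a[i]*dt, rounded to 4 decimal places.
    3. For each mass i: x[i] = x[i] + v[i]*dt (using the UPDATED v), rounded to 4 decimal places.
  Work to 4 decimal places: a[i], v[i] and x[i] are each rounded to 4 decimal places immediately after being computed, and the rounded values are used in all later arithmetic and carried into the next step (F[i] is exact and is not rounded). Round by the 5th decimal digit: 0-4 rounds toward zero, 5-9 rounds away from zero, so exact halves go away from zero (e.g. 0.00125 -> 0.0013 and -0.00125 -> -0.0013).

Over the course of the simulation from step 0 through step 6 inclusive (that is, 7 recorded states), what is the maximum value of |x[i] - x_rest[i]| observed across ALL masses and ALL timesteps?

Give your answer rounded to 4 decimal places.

Step 0: x=[3.0000 9.0000 16.0000] v=[0.0000 0.0000 0.0000]
Step 1: x=[3.2500 9.2500 15.5000] v=[0.5000 0.5000 -1.0000]
Step 2: x=[3.7500 9.5625 14.6875] v=[1.0000 0.6250 -1.6250]
Step 3: x=[4.4532 9.7032 13.8438] v=[1.4063 0.2813 -1.6875]
Step 4: x=[5.2189 9.5665 13.2149] v=[1.5313 -0.2734 -1.2578]
Step 5: x=[5.8215 9.2550 12.9239] v=[1.2051 -0.6230 -0.5820]
Step 6: x=[6.0325 9.0024 12.9657] v=[0.4219 -0.5053 0.0836]
Max displacement = 2.0761

Answer: 2.0761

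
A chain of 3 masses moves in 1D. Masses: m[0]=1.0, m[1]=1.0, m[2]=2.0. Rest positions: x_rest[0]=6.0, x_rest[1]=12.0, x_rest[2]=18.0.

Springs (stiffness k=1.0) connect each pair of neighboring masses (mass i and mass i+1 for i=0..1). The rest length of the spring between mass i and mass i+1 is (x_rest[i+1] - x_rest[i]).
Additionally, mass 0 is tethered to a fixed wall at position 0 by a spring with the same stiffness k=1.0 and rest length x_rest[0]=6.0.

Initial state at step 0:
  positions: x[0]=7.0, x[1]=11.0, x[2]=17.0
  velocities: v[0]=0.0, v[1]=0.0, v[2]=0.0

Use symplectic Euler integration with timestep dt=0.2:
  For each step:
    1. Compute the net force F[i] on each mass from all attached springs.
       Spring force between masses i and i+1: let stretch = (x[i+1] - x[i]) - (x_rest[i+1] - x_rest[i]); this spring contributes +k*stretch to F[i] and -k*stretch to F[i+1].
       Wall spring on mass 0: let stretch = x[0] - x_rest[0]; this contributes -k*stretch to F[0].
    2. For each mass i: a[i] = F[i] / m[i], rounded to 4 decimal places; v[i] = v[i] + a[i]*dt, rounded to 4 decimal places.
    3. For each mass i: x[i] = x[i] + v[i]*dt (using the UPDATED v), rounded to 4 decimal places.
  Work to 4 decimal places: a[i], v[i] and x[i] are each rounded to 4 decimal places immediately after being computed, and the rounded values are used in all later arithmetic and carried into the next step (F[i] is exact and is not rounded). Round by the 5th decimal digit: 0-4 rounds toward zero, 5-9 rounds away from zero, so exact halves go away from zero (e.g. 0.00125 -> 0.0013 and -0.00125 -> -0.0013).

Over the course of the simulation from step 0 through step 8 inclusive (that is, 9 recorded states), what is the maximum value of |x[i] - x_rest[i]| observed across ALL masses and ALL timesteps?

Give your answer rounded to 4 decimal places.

Answer: 1.2306

Derivation:
Step 0: x=[7.0000 11.0000 17.0000] v=[0.0000 0.0000 0.0000]
Step 1: x=[6.8800 11.0800 17.0000] v=[-0.6000 0.4000 0.0000]
Step 2: x=[6.6528 11.2288 17.0016] v=[-1.1360 0.7440 0.0080]
Step 3: x=[6.3425 11.4255 17.0077] v=[-1.5514 0.9834 0.0307]
Step 4: x=[5.9818 11.6421 17.0222] v=[-1.8033 1.0832 0.0725]
Step 5: x=[5.6083 11.8475 17.0491] v=[-1.8676 1.0272 0.1345]
Step 6: x=[5.2600 12.0114 17.0920] v=[-1.7414 0.8197 0.2143]
Step 7: x=[4.9714 12.1085 17.1532] v=[-1.4431 0.4855 0.3062]
Step 8: x=[4.7694 12.1219 17.2335] v=[-1.0100 0.0670 0.4017]
Max displacement = 1.2306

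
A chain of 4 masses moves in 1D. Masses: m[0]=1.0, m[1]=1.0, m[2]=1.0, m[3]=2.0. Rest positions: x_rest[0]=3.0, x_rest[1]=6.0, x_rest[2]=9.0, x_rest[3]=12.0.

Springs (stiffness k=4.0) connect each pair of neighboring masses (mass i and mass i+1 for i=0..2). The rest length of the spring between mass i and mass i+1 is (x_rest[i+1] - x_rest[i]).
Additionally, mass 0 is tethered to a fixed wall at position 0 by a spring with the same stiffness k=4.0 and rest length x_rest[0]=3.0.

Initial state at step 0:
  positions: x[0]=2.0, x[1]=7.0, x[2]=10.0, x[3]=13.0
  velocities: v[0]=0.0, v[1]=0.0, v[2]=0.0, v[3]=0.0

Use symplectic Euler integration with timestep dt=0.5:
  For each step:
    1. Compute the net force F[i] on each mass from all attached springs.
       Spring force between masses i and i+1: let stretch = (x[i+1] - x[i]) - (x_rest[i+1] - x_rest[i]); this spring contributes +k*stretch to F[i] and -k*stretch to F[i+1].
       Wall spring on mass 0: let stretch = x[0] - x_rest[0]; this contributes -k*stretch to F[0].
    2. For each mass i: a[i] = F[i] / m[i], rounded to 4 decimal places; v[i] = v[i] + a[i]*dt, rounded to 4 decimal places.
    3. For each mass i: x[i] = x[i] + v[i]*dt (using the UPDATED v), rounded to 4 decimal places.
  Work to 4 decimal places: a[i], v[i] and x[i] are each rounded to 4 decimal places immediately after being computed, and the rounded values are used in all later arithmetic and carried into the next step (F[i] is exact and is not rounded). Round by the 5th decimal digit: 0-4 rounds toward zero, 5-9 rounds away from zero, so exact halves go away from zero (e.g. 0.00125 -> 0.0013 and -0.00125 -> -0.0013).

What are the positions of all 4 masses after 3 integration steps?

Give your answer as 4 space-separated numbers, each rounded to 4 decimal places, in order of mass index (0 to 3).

Step 0: x=[2.0000 7.0000 10.0000 13.0000] v=[0.0000 0.0000 0.0000 0.0000]
Step 1: x=[5.0000 5.0000 10.0000 13.0000] v=[6.0000 -4.0000 0.0000 0.0000]
Step 2: x=[3.0000 8.0000 8.0000 13.0000] v=[-4.0000 6.0000 -4.0000 0.0000]
Step 3: x=[3.0000 6.0000 11.0000 12.0000] v=[0.0000 -4.0000 6.0000 -2.0000]

Answer: 3.0000 6.0000 11.0000 12.0000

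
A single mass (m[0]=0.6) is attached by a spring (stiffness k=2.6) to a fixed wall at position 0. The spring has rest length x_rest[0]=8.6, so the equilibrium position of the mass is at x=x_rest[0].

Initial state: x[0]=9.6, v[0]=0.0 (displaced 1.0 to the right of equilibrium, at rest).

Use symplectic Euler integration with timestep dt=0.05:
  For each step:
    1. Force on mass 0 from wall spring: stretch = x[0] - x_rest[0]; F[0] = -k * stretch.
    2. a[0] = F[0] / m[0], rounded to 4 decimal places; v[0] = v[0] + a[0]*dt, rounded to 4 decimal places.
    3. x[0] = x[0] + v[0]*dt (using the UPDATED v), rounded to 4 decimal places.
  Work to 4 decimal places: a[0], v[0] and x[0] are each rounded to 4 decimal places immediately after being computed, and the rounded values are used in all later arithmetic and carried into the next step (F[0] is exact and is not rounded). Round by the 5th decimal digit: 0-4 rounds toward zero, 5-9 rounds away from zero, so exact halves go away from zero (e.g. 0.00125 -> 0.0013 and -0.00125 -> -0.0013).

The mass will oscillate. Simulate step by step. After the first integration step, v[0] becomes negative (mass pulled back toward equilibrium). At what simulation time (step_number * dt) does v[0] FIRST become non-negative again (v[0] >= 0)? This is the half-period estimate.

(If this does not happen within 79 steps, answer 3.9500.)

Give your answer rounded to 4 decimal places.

Answer: 1.5500

Derivation:
Step 0: x=[9.6000] v=[0.0000]
Step 1: x=[9.5892] v=[-0.2167]
Step 2: x=[9.5677] v=[-0.4310]
Step 3: x=[9.5357] v=[-0.6407]
Step 4: x=[9.4935] v=[-0.8434]
Step 5: x=[9.4417] v=[-1.0370]
Step 6: x=[9.3807] v=[-1.2194]
Step 7: x=[9.3113] v=[-1.3886]
Step 8: x=[9.2342] v=[-1.5427]
Step 9: x=[9.1502] v=[-1.6801]
Step 10: x=[9.0602] v=[-1.7993]
Step 11: x=[8.9653] v=[-1.8990]
Step 12: x=[8.8664] v=[-1.9782]
Step 13: x=[8.7646] v=[-2.0359]
Step 14: x=[8.6610] v=[-2.0716]
Step 15: x=[8.5568] v=[-2.0848]
Step 16: x=[8.4530] v=[-2.0754]
Step 17: x=[8.3508] v=[-2.0436]
Step 18: x=[8.2513] v=[-1.9896]
Step 19: x=[8.1556] v=[-1.9141]
Step 20: x=[8.0647] v=[-1.8178]
Step 21: x=[7.9796] v=[-1.7018]
Step 22: x=[7.9012] v=[-1.5674]
Step 23: x=[7.8304] v=[-1.4160]
Step 24: x=[7.7679] v=[-1.2493]
Step 25: x=[7.7145] v=[-1.0690]
Step 26: x=[7.6706] v=[-0.8771]
Step 27: x=[7.6368] v=[-0.6757]
Step 28: x=[7.6135] v=[-0.4670]
Step 29: x=[7.6008] v=[-0.2533]
Step 30: x=[7.5990] v=[-0.0368]
Step 31: x=[7.6080] v=[0.1801]
First v>=0 after going negative at step 31, time=1.5500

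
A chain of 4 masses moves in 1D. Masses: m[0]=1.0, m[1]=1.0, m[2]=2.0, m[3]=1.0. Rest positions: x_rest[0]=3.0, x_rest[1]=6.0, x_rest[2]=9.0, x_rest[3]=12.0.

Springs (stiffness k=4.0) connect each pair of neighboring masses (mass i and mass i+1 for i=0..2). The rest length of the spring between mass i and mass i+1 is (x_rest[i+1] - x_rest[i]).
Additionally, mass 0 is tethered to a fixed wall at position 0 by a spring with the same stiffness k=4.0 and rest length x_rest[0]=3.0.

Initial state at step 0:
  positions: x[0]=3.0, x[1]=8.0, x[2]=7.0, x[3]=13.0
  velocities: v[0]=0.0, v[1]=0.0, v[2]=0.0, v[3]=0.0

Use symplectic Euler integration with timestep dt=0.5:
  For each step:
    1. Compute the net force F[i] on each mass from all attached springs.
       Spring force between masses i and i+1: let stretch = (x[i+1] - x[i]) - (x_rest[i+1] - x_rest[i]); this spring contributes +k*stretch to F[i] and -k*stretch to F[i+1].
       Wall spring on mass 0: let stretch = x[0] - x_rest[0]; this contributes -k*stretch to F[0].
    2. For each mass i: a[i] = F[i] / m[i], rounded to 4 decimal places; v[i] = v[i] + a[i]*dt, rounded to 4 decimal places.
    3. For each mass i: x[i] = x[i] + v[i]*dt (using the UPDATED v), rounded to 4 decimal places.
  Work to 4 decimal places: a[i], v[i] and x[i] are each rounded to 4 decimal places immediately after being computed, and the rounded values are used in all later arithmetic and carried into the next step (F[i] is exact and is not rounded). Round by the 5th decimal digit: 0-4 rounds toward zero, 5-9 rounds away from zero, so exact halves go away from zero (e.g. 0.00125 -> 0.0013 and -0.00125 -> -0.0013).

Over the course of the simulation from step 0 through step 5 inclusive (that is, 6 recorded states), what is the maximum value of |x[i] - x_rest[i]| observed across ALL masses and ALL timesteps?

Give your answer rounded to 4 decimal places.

Step 0: x=[3.0000 8.0000 7.0000 13.0000] v=[0.0000 0.0000 0.0000 0.0000]
Step 1: x=[5.0000 2.0000 10.5000 10.0000] v=[4.0000 -12.0000 7.0000 -6.0000]
Step 2: x=[-1.0000 7.5000 9.5000 10.5000] v=[-12.0000 11.0000 -2.0000 1.0000]
Step 3: x=[2.5000 6.5000 8.0000 13.0000] v=[7.0000 -2.0000 -3.0000 5.0000]
Step 4: x=[7.5000 3.0000 8.2500 13.5000] v=[10.0000 -7.0000 0.5000 1.0000]
Step 5: x=[0.5000 9.2500 8.5000 11.7500] v=[-14.0000 12.5000 0.5000 -3.5000]
Max displacement = 4.5000

Answer: 4.5000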